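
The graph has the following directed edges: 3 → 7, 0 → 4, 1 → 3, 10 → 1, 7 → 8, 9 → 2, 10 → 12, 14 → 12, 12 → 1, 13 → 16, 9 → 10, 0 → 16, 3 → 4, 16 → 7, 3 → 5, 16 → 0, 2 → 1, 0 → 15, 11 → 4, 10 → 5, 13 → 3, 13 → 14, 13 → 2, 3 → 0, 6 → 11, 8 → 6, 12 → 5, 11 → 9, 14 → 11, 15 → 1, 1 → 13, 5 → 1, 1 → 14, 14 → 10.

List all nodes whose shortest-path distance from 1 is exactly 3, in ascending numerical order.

Level 0: 1
Level 1: 3, 13, 14
Level 2: 0, 2, 4, 5, 7, 10, 11, 12, 16
Level 3: 8, 9, 15
Level 4: 6

8, 9, 15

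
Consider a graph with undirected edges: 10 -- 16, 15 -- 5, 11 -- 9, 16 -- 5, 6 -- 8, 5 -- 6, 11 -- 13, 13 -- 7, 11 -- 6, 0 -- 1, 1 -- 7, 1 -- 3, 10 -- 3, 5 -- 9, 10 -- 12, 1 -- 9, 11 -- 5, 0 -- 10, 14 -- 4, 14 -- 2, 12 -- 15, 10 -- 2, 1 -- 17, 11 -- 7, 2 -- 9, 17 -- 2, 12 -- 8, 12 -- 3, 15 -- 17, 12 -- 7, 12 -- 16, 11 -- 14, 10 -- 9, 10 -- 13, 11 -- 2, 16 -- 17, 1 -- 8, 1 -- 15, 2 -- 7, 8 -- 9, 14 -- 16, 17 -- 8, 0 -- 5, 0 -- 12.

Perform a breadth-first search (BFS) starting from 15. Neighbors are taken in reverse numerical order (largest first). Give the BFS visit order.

Visit 15; enqueue 17, 12, 5, 1 → queue [17, 12, 5, 1]
Visit 17; enqueue 16, 8, 2 → queue [12, 5, 1, 16, 8, 2]
Visit 12; enqueue 10, 7, 3, 0 → queue [5, 1, 16, 8, 2, 10, 7, 3, 0]
Visit 5; enqueue 11, 9, 6 → queue [1, 16, 8, 2, 10, 7, 3, 0, 11, 9, 6]
Visit 1 → queue [16, 8, 2, 10, 7, 3, 0, 11, 9, 6]
Visit 16; enqueue 14 → queue [8, 2, 10, 7, 3, 0, 11, 9, 6, 14]
Visit 8 → queue [2, 10, 7, 3, 0, 11, 9, 6, 14]
Visit 2 → queue [10, 7, 3, 0, 11, 9, 6, 14]
Visit 10; enqueue 13 → queue [7, 3, 0, 11, 9, 6, 14, 13]
Visit 7 → queue [3, 0, 11, 9, 6, 14, 13]
Visit 3 → queue [0, 11, 9, 6, 14, 13]
Visit 0 → queue [11, 9, 6, 14, 13]
Visit 11 → queue [9, 6, 14, 13]
Visit 9 → queue [6, 14, 13]
Visit 6 → queue [14, 13]
Visit 14; enqueue 4 → queue [13, 4]
Visit 13 → queue [4]
Visit 4 → queue []

15 17 12 5 1 16 8 2 10 7 3 0 11 9 6 14 13 4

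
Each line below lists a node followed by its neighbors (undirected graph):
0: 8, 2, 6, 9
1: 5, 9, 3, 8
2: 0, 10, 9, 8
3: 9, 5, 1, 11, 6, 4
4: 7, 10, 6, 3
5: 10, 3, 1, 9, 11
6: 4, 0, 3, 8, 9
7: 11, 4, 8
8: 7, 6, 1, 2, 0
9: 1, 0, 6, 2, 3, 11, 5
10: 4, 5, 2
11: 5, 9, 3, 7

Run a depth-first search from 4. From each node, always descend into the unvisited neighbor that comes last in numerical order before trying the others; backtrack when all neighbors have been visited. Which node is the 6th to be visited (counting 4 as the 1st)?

6

Visit 4
4 → 10
10 → 5
5 → 11
11 → 9
9 → 6
6 → 8
8 → 7
8 → 2
2 → 0
8 → 1
1 → 3

Visit order: 4, 10, 5, 11, 9, 6, 8, 7, 2, 0, 1, 3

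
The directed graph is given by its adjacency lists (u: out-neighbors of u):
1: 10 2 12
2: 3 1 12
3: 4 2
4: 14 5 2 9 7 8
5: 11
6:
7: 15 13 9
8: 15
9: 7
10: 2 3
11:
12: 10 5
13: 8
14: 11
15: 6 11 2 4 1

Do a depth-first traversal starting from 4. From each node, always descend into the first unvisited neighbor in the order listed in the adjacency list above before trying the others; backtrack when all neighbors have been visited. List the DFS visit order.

4 14 11 5 2 3 1 10 12 9 7 15 6 13 8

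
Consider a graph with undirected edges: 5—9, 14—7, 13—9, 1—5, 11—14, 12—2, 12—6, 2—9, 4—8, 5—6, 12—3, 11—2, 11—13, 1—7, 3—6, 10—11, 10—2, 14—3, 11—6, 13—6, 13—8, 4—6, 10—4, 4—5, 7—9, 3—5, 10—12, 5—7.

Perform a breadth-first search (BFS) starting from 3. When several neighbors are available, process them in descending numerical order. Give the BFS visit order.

Visit 3; enqueue 14, 12, 6, 5 → queue [14, 12, 6, 5]
Visit 14; enqueue 11, 7 → queue [12, 6, 5, 11, 7]
Visit 12; enqueue 10, 2 → queue [6, 5, 11, 7, 10, 2]
Visit 6; enqueue 13, 4 → queue [5, 11, 7, 10, 2, 13, 4]
Visit 5; enqueue 9, 1 → queue [11, 7, 10, 2, 13, 4, 9, 1]
Visit 11 → queue [7, 10, 2, 13, 4, 9, 1]
Visit 7 → queue [10, 2, 13, 4, 9, 1]
Visit 10 → queue [2, 13, 4, 9, 1]
Visit 2 → queue [13, 4, 9, 1]
Visit 13; enqueue 8 → queue [4, 9, 1, 8]
Visit 4 → queue [9, 1, 8]
Visit 9 → queue [1, 8]
Visit 1 → queue [8]
Visit 8 → queue []

3 -> 14 -> 12 -> 6 -> 5 -> 11 -> 7 -> 10 -> 2 -> 13 -> 4 -> 9 -> 1 -> 8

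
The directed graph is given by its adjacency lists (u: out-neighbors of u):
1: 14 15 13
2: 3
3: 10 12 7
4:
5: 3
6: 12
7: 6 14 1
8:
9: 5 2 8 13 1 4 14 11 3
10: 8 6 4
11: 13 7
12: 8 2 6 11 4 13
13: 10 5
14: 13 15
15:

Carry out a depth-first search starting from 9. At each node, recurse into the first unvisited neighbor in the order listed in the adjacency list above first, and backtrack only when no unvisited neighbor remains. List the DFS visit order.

9 → 5 → 3 → 10 → 8 → 6 → 12 → 2 → 11 → 13 → 7 → 14 → 15 → 1 → 4

Visit 9
9 → 5
5 → 3
3 → 10
10 → 8
10 → 6
6 → 12
12 → 2
12 → 11
11 → 13
11 → 7
7 → 14
14 → 15
7 → 1
12 → 4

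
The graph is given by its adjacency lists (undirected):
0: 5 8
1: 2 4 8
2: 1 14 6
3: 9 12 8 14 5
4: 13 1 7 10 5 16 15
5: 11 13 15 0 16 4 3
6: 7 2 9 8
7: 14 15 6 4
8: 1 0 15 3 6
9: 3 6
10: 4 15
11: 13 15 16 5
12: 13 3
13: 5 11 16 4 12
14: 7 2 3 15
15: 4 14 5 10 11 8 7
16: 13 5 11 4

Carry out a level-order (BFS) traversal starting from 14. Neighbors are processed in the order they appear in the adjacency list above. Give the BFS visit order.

14, 7, 2, 3, 15, 6, 4, 1, 9, 12, 8, 5, 10, 11, 13, 16, 0

Visit 14; enqueue 7, 2, 3, 15 → queue [7, 2, 3, 15]
Visit 7; enqueue 6, 4 → queue [2, 3, 15, 6, 4]
Visit 2; enqueue 1 → queue [3, 15, 6, 4, 1]
Visit 3; enqueue 9, 12, 8, 5 → queue [15, 6, 4, 1, 9, 12, 8, 5]
Visit 15; enqueue 10, 11 → queue [6, 4, 1, 9, 12, 8, 5, 10, 11]
Visit 6 → queue [4, 1, 9, 12, 8, 5, 10, 11]
Visit 4; enqueue 13, 16 → queue [1, 9, 12, 8, 5, 10, 11, 13, 16]
Visit 1 → queue [9, 12, 8, 5, 10, 11, 13, 16]
Visit 9 → queue [12, 8, 5, 10, 11, 13, 16]
Visit 12 → queue [8, 5, 10, 11, 13, 16]
Visit 8; enqueue 0 → queue [5, 10, 11, 13, 16, 0]
Visit 5 → queue [10, 11, 13, 16, 0]
Visit 10 → queue [11, 13, 16, 0]
Visit 11 → queue [13, 16, 0]
Visit 13 → queue [16, 0]
Visit 16 → queue [0]
Visit 0 → queue []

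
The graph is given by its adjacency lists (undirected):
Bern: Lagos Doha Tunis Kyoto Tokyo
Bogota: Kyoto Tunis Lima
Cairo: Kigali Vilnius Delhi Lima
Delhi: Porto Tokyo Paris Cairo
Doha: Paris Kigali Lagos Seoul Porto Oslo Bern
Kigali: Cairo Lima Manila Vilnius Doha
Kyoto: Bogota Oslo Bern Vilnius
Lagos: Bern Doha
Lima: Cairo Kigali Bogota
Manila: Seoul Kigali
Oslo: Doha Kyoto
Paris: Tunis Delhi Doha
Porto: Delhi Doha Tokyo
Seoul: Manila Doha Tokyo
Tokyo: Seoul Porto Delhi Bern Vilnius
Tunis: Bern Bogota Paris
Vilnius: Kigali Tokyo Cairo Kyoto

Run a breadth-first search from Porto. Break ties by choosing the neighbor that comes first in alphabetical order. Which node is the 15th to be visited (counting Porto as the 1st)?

Visit Porto; enqueue Delhi, Doha, Tokyo → queue [Delhi, Doha, Tokyo]
Visit Delhi; enqueue Cairo, Paris → queue [Doha, Tokyo, Cairo, Paris]
Visit Doha; enqueue Bern, Kigali, Lagos, Oslo, Seoul → queue [Tokyo, Cairo, Paris, Bern, Kigali, Lagos, Oslo, Seoul]
Visit Tokyo; enqueue Vilnius → queue [Cairo, Paris, Bern, Kigali, Lagos, Oslo, Seoul, Vilnius]
Visit Cairo; enqueue Lima → queue [Paris, Bern, Kigali, Lagos, Oslo, Seoul, Vilnius, Lima]
Visit Paris; enqueue Tunis → queue [Bern, Kigali, Lagos, Oslo, Seoul, Vilnius, Lima, Tunis]
Visit Bern; enqueue Kyoto → queue [Kigali, Lagos, Oslo, Seoul, Vilnius, Lima, Tunis, Kyoto]
Visit Kigali; enqueue Manila → queue [Lagos, Oslo, Seoul, Vilnius, Lima, Tunis, Kyoto, Manila]
Visit Lagos → queue [Oslo, Seoul, Vilnius, Lima, Tunis, Kyoto, Manila]
Visit Oslo → queue [Seoul, Vilnius, Lima, Tunis, Kyoto, Manila]
Visit Seoul → queue [Vilnius, Lima, Tunis, Kyoto, Manila]
Visit Vilnius → queue [Lima, Tunis, Kyoto, Manila]
Visit Lima; enqueue Bogota → queue [Tunis, Kyoto, Manila, Bogota]
Visit Tunis → queue [Kyoto, Manila, Bogota]
Visit Kyoto → queue [Manila, Bogota]
Visit Manila → queue [Bogota]
Visit Bogota → queue []

Visit order: Porto, Delhi, Doha, Tokyo, Cairo, Paris, Bern, Kigali, Lagos, Oslo, Seoul, Vilnius, Lima, Tunis, Kyoto, Manila, Bogota

Kyoto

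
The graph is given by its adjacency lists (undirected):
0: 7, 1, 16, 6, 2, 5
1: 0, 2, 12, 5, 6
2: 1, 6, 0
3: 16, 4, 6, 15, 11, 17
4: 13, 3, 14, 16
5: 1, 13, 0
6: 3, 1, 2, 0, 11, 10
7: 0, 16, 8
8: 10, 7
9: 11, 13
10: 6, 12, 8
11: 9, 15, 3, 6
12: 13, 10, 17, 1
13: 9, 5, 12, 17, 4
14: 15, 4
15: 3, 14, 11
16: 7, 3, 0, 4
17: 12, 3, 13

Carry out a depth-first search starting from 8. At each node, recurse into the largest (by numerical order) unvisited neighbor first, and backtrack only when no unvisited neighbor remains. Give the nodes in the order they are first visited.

Visit 8
8 → 10
10 → 12
12 → 17
17 → 13
13 → 9
9 → 11
11 → 15
15 → 14
14 → 4
4 → 16
16 → 7
7 → 0
0 → 6
6 → 3
6 → 2
2 → 1
1 → 5

8 10 12 17 13 9 11 15 14 4 16 7 0 6 3 2 1 5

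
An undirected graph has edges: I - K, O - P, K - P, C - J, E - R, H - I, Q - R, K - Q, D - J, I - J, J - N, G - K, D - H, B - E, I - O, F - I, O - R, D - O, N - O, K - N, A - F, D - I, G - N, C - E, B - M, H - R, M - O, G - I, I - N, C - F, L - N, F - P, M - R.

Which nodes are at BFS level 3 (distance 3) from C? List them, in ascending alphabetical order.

G, H, K, L, M, O, Q

Level 0: C
Level 1: E, F, J
Level 2: A, B, D, I, N, P, R
Level 3: G, H, K, L, M, O, Q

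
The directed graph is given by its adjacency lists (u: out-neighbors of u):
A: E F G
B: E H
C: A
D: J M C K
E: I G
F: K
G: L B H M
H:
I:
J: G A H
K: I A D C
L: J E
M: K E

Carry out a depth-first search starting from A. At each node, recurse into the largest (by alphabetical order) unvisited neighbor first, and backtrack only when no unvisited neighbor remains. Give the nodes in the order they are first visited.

Visit A
A → G
G → M
M → K
K → I
K → D
D → J
J → H
D → C
M → E
G → L
G → B
A → F

A → G → M → K → I → D → J → H → C → E → L → B → F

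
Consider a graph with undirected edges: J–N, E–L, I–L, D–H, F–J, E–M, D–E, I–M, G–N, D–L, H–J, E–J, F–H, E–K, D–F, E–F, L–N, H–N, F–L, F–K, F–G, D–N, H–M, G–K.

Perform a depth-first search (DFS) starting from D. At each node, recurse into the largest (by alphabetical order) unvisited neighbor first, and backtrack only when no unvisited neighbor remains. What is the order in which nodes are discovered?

Visit D
D → N
N → L
L → I
I → M
M → H
H → J
J → F
F → K
K → G
K → E

D N L I M H J F K G E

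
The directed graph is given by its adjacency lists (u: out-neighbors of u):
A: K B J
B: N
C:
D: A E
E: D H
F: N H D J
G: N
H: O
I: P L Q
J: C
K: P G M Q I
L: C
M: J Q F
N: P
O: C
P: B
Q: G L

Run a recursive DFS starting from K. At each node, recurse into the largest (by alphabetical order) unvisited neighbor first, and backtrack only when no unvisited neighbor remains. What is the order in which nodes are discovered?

Visit K
K → Q
Q → L
L → C
Q → G
G → N
N → P
P → B
K → M
M → J
M → F
F → H
H → O
F → D
D → E
D → A
K → I

K Q L C G N P B M J F H O D E A I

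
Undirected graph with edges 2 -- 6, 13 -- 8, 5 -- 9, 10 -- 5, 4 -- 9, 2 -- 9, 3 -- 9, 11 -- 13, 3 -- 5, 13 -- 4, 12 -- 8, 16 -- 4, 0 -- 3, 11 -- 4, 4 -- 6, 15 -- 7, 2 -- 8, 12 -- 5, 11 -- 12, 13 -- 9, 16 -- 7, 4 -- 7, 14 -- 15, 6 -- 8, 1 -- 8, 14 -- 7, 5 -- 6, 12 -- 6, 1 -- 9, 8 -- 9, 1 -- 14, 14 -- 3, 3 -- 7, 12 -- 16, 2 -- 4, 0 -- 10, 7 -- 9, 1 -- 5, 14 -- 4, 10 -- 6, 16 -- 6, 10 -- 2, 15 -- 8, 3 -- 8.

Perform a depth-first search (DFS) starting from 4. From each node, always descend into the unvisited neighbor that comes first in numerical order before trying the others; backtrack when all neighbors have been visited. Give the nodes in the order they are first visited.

4, 2, 6, 5, 1, 8, 3, 0, 10, 7, 9, 13, 11, 12, 16, 14, 15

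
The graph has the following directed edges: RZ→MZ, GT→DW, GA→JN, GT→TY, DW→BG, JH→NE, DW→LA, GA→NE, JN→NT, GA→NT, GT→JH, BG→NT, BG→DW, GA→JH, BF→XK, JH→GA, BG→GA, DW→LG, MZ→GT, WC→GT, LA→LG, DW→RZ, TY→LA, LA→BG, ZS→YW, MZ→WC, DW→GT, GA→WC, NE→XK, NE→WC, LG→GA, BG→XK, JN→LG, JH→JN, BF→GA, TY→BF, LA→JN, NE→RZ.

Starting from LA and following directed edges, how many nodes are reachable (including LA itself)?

16

BFS from LA visits: LA, LG, JN, BG, GA, NT, XK, DW, WC, NE, JH, RZ, GT, MZ, TY, BF
Reachable nodes: 16 of 18 total.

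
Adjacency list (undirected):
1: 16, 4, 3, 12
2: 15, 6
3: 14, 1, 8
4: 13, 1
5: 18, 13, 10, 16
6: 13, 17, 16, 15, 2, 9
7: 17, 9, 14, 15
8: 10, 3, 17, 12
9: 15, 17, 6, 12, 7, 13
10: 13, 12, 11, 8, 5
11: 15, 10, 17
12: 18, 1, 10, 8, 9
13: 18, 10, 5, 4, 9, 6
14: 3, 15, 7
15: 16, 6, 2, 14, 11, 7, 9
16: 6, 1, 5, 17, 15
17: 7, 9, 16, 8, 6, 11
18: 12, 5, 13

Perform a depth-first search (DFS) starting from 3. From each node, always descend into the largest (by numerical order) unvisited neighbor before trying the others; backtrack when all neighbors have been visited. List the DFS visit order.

3 14 15 16 17 11 10 13 18 12 9 7 6 2 8 1 4 5

Visit 3
3 → 14
14 → 15
15 → 16
16 → 17
17 → 11
11 → 10
10 → 13
13 → 18
18 → 12
12 → 9
9 → 7
9 → 6
6 → 2
12 → 8
12 → 1
1 → 4
18 → 5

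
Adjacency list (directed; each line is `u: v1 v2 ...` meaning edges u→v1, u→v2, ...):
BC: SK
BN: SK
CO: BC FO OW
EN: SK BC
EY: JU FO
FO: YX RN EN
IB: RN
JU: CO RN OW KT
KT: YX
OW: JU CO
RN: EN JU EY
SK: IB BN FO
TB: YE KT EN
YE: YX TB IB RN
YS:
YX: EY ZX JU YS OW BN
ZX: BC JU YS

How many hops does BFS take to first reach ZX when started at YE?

Level 0: YE
Level 1: IB, RN, TB, YX
Level 2: BN, EN, EY, JU, KT, OW, YS, ZX
Level 3: BC, CO, FO, SK
ZX first appears at level 2.

2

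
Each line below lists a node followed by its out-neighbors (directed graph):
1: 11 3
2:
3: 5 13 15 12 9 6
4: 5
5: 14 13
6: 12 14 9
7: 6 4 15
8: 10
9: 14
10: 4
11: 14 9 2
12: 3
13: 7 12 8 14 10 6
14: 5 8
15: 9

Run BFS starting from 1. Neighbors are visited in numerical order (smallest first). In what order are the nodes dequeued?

1, 3, 11, 5, 6, 9, 12, 13, 15, 2, 14, 7, 8, 10, 4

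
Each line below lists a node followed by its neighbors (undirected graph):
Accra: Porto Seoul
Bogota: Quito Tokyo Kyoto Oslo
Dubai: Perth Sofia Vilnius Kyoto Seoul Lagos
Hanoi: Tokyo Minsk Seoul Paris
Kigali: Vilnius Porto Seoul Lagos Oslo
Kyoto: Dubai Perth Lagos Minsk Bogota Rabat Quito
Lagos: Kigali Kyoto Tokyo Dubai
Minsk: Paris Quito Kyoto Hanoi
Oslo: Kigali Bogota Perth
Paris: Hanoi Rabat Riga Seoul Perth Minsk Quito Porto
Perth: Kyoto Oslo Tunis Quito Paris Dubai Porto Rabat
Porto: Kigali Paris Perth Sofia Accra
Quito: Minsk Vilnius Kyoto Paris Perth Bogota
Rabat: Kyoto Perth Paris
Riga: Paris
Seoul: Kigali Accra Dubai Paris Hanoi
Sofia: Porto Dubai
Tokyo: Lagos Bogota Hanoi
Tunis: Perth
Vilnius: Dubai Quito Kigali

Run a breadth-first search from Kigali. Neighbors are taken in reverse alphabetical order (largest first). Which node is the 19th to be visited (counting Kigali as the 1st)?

Visit Kigali; enqueue Vilnius, Seoul, Porto, Oslo, Lagos → queue [Vilnius, Seoul, Porto, Oslo, Lagos]
Visit Vilnius; enqueue Quito, Dubai → queue [Seoul, Porto, Oslo, Lagos, Quito, Dubai]
Visit Seoul; enqueue Paris, Hanoi, Accra → queue [Porto, Oslo, Lagos, Quito, Dubai, Paris, Hanoi, Accra]
Visit Porto; enqueue Sofia, Perth → queue [Oslo, Lagos, Quito, Dubai, Paris, Hanoi, Accra, Sofia, Perth]
Visit Oslo; enqueue Bogota → queue [Lagos, Quito, Dubai, Paris, Hanoi, Accra, Sofia, Perth, Bogota]
Visit Lagos; enqueue Tokyo, Kyoto → queue [Quito, Dubai, Paris, Hanoi, Accra, Sofia, Perth, Bogota, Tokyo, Kyoto]
Visit Quito; enqueue Minsk → queue [Dubai, Paris, Hanoi, Accra, Sofia, Perth, Bogota, Tokyo, Kyoto, Minsk]
Visit Dubai → queue [Paris, Hanoi, Accra, Sofia, Perth, Bogota, Tokyo, Kyoto, Minsk]
Visit Paris; enqueue Riga, Rabat → queue [Hanoi, Accra, Sofia, Perth, Bogota, Tokyo, Kyoto, Minsk, Riga, Rabat]
Visit Hanoi → queue [Accra, Sofia, Perth, Bogota, Tokyo, Kyoto, Minsk, Riga, Rabat]
Visit Accra → queue [Sofia, Perth, Bogota, Tokyo, Kyoto, Minsk, Riga, Rabat]
Visit Sofia → queue [Perth, Bogota, Tokyo, Kyoto, Minsk, Riga, Rabat]
Visit Perth; enqueue Tunis → queue [Bogota, Tokyo, Kyoto, Minsk, Riga, Rabat, Tunis]
Visit Bogota → queue [Tokyo, Kyoto, Minsk, Riga, Rabat, Tunis]
Visit Tokyo → queue [Kyoto, Minsk, Riga, Rabat, Tunis]
Visit Kyoto → queue [Minsk, Riga, Rabat, Tunis]
Visit Minsk → queue [Riga, Rabat, Tunis]
Visit Riga → queue [Rabat, Tunis]
Visit Rabat → queue [Tunis]
Visit Tunis → queue []

Visit order: Kigali, Vilnius, Seoul, Porto, Oslo, Lagos, Quito, Dubai, Paris, Hanoi, Accra, Sofia, Perth, Bogota, Tokyo, Kyoto, Minsk, Riga, Rabat, Tunis

Rabat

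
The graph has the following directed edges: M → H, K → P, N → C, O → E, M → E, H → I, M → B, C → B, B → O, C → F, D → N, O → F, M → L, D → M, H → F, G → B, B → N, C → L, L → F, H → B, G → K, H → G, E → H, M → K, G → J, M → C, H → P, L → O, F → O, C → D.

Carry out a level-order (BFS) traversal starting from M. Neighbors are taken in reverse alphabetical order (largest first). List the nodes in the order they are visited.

M, L, K, H, E, C, B, O, F, P, I, G, D, N, J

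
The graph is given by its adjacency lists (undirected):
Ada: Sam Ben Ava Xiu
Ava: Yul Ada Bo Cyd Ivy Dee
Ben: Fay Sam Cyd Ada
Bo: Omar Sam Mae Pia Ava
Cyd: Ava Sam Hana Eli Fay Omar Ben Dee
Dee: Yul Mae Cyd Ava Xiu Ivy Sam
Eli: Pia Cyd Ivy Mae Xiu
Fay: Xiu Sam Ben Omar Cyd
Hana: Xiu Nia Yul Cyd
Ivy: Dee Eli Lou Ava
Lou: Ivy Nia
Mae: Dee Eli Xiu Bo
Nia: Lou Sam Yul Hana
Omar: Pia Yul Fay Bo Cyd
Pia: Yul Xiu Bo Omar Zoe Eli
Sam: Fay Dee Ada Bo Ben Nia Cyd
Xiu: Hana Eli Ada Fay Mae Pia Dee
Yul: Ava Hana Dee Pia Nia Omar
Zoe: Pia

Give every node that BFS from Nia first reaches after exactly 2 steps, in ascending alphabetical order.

Level 0: Nia
Level 1: Hana, Lou, Sam, Yul
Level 2: Ada, Ava, Ben, Bo, Cyd, Dee, Fay, Ivy, Omar, Pia, Xiu
Level 3: Eli, Mae, Zoe

Ada, Ava, Ben, Bo, Cyd, Dee, Fay, Ivy, Omar, Pia, Xiu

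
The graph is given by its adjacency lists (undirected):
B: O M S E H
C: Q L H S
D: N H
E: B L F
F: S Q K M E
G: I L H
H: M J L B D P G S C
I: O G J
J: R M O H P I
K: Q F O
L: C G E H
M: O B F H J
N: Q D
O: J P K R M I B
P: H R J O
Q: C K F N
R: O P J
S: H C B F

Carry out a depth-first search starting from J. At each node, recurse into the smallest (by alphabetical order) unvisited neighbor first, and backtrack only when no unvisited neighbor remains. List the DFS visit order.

Visit J
J → H
H → B
B → E
E → F
F → K
K → O
O → I
I → G
G → L
L → C
C → Q
Q → N
N → D
C → S
O → M
O → P
P → R

J → H → B → E → F → K → O → I → G → L → C → Q → N → D → S → M → P → R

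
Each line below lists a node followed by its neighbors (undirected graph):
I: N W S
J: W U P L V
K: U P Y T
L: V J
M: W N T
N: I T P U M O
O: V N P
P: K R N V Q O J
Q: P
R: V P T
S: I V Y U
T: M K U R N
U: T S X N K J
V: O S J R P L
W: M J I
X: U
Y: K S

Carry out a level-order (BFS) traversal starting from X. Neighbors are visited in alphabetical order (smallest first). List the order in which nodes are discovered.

X U J K N S T L P V W Y I M O R Q

Visit X; enqueue U → queue [U]
Visit U; enqueue J, K, N, S, T → queue [J, K, N, S, T]
Visit J; enqueue L, P, V, W → queue [K, N, S, T, L, P, V, W]
Visit K; enqueue Y → queue [N, S, T, L, P, V, W, Y]
Visit N; enqueue I, M, O → queue [S, T, L, P, V, W, Y, I, M, O]
Visit S → queue [T, L, P, V, W, Y, I, M, O]
Visit T; enqueue R → queue [L, P, V, W, Y, I, M, O, R]
Visit L → queue [P, V, W, Y, I, M, O, R]
Visit P; enqueue Q → queue [V, W, Y, I, M, O, R, Q]
Visit V → queue [W, Y, I, M, O, R, Q]
Visit W → queue [Y, I, M, O, R, Q]
Visit Y → queue [I, M, O, R, Q]
Visit I → queue [M, O, R, Q]
Visit M → queue [O, R, Q]
Visit O → queue [R, Q]
Visit R → queue [Q]
Visit Q → queue []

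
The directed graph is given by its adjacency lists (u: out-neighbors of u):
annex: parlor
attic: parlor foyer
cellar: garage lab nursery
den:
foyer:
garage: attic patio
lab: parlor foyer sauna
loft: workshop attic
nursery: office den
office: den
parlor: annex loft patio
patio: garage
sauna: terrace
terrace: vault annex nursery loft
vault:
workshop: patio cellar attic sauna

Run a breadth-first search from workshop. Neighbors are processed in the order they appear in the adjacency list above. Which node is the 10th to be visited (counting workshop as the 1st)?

Visit workshop; enqueue patio, cellar, attic, sauna → queue [patio, cellar, attic, sauna]
Visit patio; enqueue garage → queue [cellar, attic, sauna, garage]
Visit cellar; enqueue lab, nursery → queue [attic, sauna, garage, lab, nursery]
Visit attic; enqueue parlor, foyer → queue [sauna, garage, lab, nursery, parlor, foyer]
Visit sauna; enqueue terrace → queue [garage, lab, nursery, parlor, foyer, terrace]
Visit garage → queue [lab, nursery, parlor, foyer, terrace]
Visit lab → queue [nursery, parlor, foyer, terrace]
Visit nursery; enqueue office, den → queue [parlor, foyer, terrace, office, den]
Visit parlor; enqueue annex, loft → queue [foyer, terrace, office, den, annex, loft]
Visit foyer → queue [terrace, office, den, annex, loft]
Visit terrace; enqueue vault → queue [office, den, annex, loft, vault]
Visit office → queue [den, annex, loft, vault]
Visit den → queue [annex, loft, vault]
Visit annex → queue [loft, vault]
Visit loft → queue [vault]
Visit vault → queue []

Visit order: workshop, patio, cellar, attic, sauna, garage, lab, nursery, parlor, foyer, terrace, office, den, annex, loft, vault

foyer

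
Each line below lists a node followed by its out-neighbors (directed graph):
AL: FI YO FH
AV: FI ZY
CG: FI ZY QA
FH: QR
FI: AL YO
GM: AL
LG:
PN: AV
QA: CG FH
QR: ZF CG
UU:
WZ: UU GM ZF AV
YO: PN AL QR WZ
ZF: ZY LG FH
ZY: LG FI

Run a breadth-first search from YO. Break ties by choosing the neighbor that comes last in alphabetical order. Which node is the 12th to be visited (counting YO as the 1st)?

Visit YO; enqueue WZ, QR, PN, AL → queue [WZ, QR, PN, AL]
Visit WZ; enqueue ZF, UU, GM, AV → queue [QR, PN, AL, ZF, UU, GM, AV]
Visit QR; enqueue CG → queue [PN, AL, ZF, UU, GM, AV, CG]
Visit PN → queue [AL, ZF, UU, GM, AV, CG]
Visit AL; enqueue FI, FH → queue [ZF, UU, GM, AV, CG, FI, FH]
Visit ZF; enqueue ZY, LG → queue [UU, GM, AV, CG, FI, FH, ZY, LG]
Visit UU → queue [GM, AV, CG, FI, FH, ZY, LG]
Visit GM → queue [AV, CG, FI, FH, ZY, LG]
Visit AV → queue [CG, FI, FH, ZY, LG]
Visit CG; enqueue QA → queue [FI, FH, ZY, LG, QA]
Visit FI → queue [FH, ZY, LG, QA]
Visit FH → queue [ZY, LG, QA]
Visit ZY → queue [LG, QA]
Visit LG → queue [QA]
Visit QA → queue []

Visit order: YO, WZ, QR, PN, AL, ZF, UU, GM, AV, CG, FI, FH, ZY, LG, QA

FH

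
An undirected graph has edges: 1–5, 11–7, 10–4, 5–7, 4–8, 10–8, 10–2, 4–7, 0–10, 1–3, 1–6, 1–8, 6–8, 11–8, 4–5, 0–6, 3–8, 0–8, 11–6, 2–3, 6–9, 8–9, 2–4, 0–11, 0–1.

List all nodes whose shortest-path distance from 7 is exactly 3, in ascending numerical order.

Level 0: 7
Level 1: 4, 5, 11
Level 2: 0, 1, 2, 6, 8, 10
Level 3: 3, 9

3, 9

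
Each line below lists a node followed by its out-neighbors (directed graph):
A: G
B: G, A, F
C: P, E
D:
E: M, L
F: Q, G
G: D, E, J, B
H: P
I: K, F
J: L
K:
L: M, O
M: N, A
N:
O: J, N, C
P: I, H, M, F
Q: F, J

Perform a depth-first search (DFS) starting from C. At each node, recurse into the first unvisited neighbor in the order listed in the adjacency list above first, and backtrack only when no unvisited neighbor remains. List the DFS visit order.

Visit C
C → P
P → I
I → K
I → F
F → Q
Q → J
J → L
L → M
M → N
M → A
A → G
G → D
G → E
G → B
L → O
P → H

C -> P -> I -> K -> F -> Q -> J -> L -> M -> N -> A -> G -> D -> E -> B -> O -> H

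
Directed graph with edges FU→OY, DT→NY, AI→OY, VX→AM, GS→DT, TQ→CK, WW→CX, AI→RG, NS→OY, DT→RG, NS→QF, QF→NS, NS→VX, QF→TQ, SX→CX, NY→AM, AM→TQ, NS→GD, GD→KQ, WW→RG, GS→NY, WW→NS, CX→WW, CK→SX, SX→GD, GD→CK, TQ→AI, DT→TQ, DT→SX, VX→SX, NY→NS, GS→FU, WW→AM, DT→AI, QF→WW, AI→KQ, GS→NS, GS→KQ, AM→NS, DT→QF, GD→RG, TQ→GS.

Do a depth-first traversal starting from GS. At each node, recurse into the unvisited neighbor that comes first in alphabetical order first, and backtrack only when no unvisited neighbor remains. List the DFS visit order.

Visit GS
GS → DT
DT → AI
AI → KQ
AI → OY
AI → RG
DT → NY
NY → AM
AM → NS
NS → GD
GD → CK
CK → SX
SX → CX
CX → WW
NS → QF
QF → TQ
NS → VX
GS → FU

GS -> DT -> AI -> KQ -> OY -> RG -> NY -> AM -> NS -> GD -> CK -> SX -> CX -> WW -> QF -> TQ -> VX -> FU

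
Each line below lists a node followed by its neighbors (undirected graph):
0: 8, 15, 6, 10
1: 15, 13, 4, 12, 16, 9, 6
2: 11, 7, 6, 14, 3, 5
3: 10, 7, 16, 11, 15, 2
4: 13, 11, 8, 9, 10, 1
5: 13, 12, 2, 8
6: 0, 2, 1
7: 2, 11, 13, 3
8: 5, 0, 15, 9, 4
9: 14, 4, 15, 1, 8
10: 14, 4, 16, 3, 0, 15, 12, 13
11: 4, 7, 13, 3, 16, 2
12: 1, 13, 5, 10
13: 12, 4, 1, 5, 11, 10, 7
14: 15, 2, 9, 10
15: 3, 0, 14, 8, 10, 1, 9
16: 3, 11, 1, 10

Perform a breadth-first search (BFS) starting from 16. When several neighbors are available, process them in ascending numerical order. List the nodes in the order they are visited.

Visit 16; enqueue 1, 3, 10, 11 → queue [1, 3, 10, 11]
Visit 1; enqueue 4, 6, 9, 12, 13, 15 → queue [3, 10, 11, 4, 6, 9, 12, 13, 15]
Visit 3; enqueue 2, 7 → queue [10, 11, 4, 6, 9, 12, 13, 15, 2, 7]
Visit 10; enqueue 0, 14 → queue [11, 4, 6, 9, 12, 13, 15, 2, 7, 0, 14]
Visit 11 → queue [4, 6, 9, 12, 13, 15, 2, 7, 0, 14]
Visit 4; enqueue 8 → queue [6, 9, 12, 13, 15, 2, 7, 0, 14, 8]
Visit 6 → queue [9, 12, 13, 15, 2, 7, 0, 14, 8]
Visit 9 → queue [12, 13, 15, 2, 7, 0, 14, 8]
Visit 12; enqueue 5 → queue [13, 15, 2, 7, 0, 14, 8, 5]
Visit 13 → queue [15, 2, 7, 0, 14, 8, 5]
Visit 15 → queue [2, 7, 0, 14, 8, 5]
Visit 2 → queue [7, 0, 14, 8, 5]
Visit 7 → queue [0, 14, 8, 5]
Visit 0 → queue [14, 8, 5]
Visit 14 → queue [8, 5]
Visit 8 → queue [5]
Visit 5 → queue []

16 1 3 10 11 4 6 9 12 13 15 2 7 0 14 8 5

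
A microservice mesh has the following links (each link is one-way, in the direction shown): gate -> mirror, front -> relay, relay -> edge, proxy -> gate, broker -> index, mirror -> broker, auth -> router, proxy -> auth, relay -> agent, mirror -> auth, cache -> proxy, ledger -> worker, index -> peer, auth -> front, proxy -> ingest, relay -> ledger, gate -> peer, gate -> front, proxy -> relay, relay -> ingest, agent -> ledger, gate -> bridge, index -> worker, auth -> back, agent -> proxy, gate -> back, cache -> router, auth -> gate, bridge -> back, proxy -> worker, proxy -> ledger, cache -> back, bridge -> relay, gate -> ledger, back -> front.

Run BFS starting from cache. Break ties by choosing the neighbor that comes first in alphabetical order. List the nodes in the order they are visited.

cache → back → proxy → router → front → auth → gate → ingest → ledger → relay → worker → bridge → mirror → peer → agent → edge → broker → index

Visit cache; enqueue back, proxy, router → queue [back, proxy, router]
Visit back; enqueue front → queue [proxy, router, front]
Visit proxy; enqueue auth, gate, ingest, ledger, relay, worker → queue [router, front, auth, gate, ingest, ledger, relay, worker]
Visit router → queue [front, auth, gate, ingest, ledger, relay, worker]
Visit front → queue [auth, gate, ingest, ledger, relay, worker]
Visit auth → queue [gate, ingest, ledger, relay, worker]
Visit gate; enqueue bridge, mirror, peer → queue [ingest, ledger, relay, worker, bridge, mirror, peer]
Visit ingest → queue [ledger, relay, worker, bridge, mirror, peer]
Visit ledger → queue [relay, worker, bridge, mirror, peer]
Visit relay; enqueue agent, edge → queue [worker, bridge, mirror, peer, agent, edge]
Visit worker → queue [bridge, mirror, peer, agent, edge]
Visit bridge → queue [mirror, peer, agent, edge]
Visit mirror; enqueue broker → queue [peer, agent, edge, broker]
Visit peer → queue [agent, edge, broker]
Visit agent → queue [edge, broker]
Visit edge → queue [broker]
Visit broker; enqueue index → queue [index]
Visit index → queue []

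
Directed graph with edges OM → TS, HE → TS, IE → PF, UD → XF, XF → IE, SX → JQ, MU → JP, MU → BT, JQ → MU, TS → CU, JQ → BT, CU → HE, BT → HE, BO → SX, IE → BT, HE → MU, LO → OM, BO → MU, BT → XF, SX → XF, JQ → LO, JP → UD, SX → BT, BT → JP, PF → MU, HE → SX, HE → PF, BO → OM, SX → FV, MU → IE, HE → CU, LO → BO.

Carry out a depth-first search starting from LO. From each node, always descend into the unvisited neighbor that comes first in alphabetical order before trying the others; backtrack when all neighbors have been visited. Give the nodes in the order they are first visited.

LO → BO → MU → BT → HE → CU → PF → SX → FV → JQ → XF → IE → TS → JP → UD → OM

Visit LO
LO → BO
BO → MU
MU → BT
BT → HE
HE → CU
HE → PF
HE → SX
SX → FV
SX → JQ
SX → XF
XF → IE
HE → TS
BT → JP
JP → UD
BO → OM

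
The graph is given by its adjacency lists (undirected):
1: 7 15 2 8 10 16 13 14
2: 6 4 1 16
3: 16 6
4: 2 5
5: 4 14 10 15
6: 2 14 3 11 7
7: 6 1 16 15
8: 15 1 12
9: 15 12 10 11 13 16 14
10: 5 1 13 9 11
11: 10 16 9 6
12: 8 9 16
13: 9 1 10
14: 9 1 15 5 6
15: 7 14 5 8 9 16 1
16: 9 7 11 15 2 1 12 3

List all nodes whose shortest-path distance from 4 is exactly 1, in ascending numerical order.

2, 5

Level 0: 4
Level 1: 2, 5
Level 2: 1, 6, 10, 14, 15, 16
Level 3: 3, 7, 8, 9, 11, 12, 13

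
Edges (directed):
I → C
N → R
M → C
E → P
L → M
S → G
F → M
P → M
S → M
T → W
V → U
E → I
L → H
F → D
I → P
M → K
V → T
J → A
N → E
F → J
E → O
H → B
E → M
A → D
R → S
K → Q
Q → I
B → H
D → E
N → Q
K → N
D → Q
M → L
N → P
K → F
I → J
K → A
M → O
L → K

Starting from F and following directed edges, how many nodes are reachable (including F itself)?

19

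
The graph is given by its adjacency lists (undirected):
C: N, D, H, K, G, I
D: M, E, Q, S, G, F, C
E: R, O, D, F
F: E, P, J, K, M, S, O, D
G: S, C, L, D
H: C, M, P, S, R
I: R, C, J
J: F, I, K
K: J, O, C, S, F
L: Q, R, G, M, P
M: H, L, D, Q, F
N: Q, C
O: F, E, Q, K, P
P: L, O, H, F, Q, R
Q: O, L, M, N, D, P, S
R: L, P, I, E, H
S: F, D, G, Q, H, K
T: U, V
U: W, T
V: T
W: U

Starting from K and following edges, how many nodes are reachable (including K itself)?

BFS from K visits: K, J, O, C, S, F, I, E, Q, P, N, D, H, G, M, R, L
Reachable nodes: 17 of 21 total.

17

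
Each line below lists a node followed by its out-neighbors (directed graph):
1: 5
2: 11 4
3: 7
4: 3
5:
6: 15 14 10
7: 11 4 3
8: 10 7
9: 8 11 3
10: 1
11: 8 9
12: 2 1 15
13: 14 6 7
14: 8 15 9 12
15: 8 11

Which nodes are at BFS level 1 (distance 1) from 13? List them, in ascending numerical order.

Level 0: 13
Level 1: 6, 7, 14
Level 2: 3, 4, 8, 9, 10, 11, 12, 15
Level 3: 1, 2
Level 4: 5

6, 7, 14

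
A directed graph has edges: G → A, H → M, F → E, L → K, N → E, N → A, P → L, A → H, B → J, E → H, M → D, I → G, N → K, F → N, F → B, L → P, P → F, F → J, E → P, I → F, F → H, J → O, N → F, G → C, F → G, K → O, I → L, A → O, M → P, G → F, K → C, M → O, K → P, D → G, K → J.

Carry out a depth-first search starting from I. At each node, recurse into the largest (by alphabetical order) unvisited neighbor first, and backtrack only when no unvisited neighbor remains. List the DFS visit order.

Visit I
I → L
L → P
P → F
F → N
N → K
K → O
K → J
K → C
N → E
E → H
H → M
M → D
D → G
G → A
F → B

I -> L -> P -> F -> N -> K -> O -> J -> C -> E -> H -> M -> D -> G -> A -> B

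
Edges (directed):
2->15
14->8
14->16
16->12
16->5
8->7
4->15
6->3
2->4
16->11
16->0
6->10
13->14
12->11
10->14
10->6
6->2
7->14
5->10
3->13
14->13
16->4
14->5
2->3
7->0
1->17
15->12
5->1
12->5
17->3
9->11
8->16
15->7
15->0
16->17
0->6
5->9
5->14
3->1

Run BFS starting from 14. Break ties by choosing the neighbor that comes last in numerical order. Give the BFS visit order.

Visit 14; enqueue 16, 13, 8, 5 → queue [16, 13, 8, 5]
Visit 16; enqueue 17, 12, 11, 4, 0 → queue [13, 8, 5, 17, 12, 11, 4, 0]
Visit 13 → queue [8, 5, 17, 12, 11, 4, 0]
Visit 8; enqueue 7 → queue [5, 17, 12, 11, 4, 0, 7]
Visit 5; enqueue 10, 9, 1 → queue [17, 12, 11, 4, 0, 7, 10, 9, 1]
Visit 17; enqueue 3 → queue [12, 11, 4, 0, 7, 10, 9, 1, 3]
Visit 12 → queue [11, 4, 0, 7, 10, 9, 1, 3]
Visit 11 → queue [4, 0, 7, 10, 9, 1, 3]
Visit 4; enqueue 15 → queue [0, 7, 10, 9, 1, 3, 15]
Visit 0; enqueue 6 → queue [7, 10, 9, 1, 3, 15, 6]
Visit 7 → queue [10, 9, 1, 3, 15, 6]
Visit 10 → queue [9, 1, 3, 15, 6]
Visit 9 → queue [1, 3, 15, 6]
Visit 1 → queue [3, 15, 6]
Visit 3 → queue [15, 6]
Visit 15 → queue [6]
Visit 6; enqueue 2 → queue [2]
Visit 2 → queue []

14 → 16 → 13 → 8 → 5 → 17 → 12 → 11 → 4 → 0 → 7 → 10 → 9 → 1 → 3 → 15 → 6 → 2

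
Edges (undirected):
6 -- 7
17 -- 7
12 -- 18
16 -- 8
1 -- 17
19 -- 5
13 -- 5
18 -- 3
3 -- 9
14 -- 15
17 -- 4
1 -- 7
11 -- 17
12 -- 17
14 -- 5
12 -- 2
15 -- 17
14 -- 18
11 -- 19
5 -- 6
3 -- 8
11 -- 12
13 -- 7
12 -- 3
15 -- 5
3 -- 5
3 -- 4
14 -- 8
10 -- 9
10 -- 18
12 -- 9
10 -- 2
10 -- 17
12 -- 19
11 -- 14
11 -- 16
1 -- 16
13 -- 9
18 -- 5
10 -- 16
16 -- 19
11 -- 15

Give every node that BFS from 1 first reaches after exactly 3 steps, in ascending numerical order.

2, 3, 5, 9, 14, 18

Level 0: 1
Level 1: 7, 16, 17
Level 2: 4, 6, 8, 10, 11, 12, 13, 15, 19
Level 3: 2, 3, 5, 9, 14, 18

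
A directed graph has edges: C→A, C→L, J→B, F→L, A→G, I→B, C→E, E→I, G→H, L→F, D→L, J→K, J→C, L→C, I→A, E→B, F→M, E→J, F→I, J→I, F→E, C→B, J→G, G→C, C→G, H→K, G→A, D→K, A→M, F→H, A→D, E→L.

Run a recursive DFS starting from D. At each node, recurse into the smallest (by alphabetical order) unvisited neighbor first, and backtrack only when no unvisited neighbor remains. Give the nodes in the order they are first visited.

Visit D
D → K
D → L
L → C
C → A
A → G
G → H
A → M
C → B
C → E
E → I
E → J
L → F

D K L C A G H M B E I J F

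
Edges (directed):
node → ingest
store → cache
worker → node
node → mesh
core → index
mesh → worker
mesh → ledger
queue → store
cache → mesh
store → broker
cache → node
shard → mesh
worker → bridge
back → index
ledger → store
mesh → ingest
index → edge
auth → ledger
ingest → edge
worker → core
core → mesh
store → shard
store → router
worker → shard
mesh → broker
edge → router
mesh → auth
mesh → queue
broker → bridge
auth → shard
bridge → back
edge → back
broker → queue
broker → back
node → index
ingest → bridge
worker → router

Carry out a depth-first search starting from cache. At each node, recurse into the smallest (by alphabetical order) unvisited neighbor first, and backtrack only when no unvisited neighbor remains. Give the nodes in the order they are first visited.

cache mesh auth ledger store broker back index edge router bridge queue shard ingest worker core node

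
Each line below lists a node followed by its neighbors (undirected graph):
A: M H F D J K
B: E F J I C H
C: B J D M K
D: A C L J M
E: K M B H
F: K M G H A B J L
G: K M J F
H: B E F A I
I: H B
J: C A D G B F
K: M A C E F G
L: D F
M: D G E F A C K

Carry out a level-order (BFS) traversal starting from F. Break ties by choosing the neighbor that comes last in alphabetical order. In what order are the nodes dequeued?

F → M → L → K → J → H → G → B → A → E → D → C → I

Visit F; enqueue M, L, K, J, H, G, B, A → queue [M, L, K, J, H, G, B, A]
Visit M; enqueue E, D, C → queue [L, K, J, H, G, B, A, E, D, C]
Visit L → queue [K, J, H, G, B, A, E, D, C]
Visit K → queue [J, H, G, B, A, E, D, C]
Visit J → queue [H, G, B, A, E, D, C]
Visit H; enqueue I → queue [G, B, A, E, D, C, I]
Visit G → queue [B, A, E, D, C, I]
Visit B → queue [A, E, D, C, I]
Visit A → queue [E, D, C, I]
Visit E → queue [D, C, I]
Visit D → queue [C, I]
Visit C → queue [I]
Visit I → queue []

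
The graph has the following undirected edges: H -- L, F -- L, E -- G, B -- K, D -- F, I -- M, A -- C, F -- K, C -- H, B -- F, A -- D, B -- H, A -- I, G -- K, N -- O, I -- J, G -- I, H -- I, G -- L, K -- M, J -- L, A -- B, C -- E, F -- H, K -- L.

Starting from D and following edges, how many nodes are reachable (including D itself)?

BFS from D visits: D, A, F, B, C, I, H, K, L, E, G, J, M
Reachable nodes: 13 of 15 total.

13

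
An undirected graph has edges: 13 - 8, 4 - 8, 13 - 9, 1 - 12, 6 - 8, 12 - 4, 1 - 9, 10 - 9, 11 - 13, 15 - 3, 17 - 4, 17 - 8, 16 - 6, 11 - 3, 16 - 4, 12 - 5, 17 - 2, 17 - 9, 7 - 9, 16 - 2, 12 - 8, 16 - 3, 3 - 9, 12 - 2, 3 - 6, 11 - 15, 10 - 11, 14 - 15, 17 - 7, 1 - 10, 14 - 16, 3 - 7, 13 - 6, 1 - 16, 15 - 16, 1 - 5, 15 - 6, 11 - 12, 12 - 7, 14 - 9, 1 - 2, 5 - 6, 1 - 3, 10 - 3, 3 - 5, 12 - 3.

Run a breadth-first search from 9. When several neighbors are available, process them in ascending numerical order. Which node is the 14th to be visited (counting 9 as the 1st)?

Visit 9; enqueue 1, 3, 7, 10, 13, 14, 17 → queue [1, 3, 7, 10, 13, 14, 17]
Visit 1; enqueue 2, 5, 12, 16 → queue [3, 7, 10, 13, 14, 17, 2, 5, 12, 16]
Visit 3; enqueue 6, 11, 15 → queue [7, 10, 13, 14, 17, 2, 5, 12, 16, 6, 11, 15]
Visit 7 → queue [10, 13, 14, 17, 2, 5, 12, 16, 6, 11, 15]
Visit 10 → queue [13, 14, 17, 2, 5, 12, 16, 6, 11, 15]
Visit 13; enqueue 8 → queue [14, 17, 2, 5, 12, 16, 6, 11, 15, 8]
Visit 14 → queue [17, 2, 5, 12, 16, 6, 11, 15, 8]
Visit 17; enqueue 4 → queue [2, 5, 12, 16, 6, 11, 15, 8, 4]
Visit 2 → queue [5, 12, 16, 6, 11, 15, 8, 4]
Visit 5 → queue [12, 16, 6, 11, 15, 8, 4]
Visit 12 → queue [16, 6, 11, 15, 8, 4]
Visit 16 → queue [6, 11, 15, 8, 4]
Visit 6 → queue [11, 15, 8, 4]
Visit 11 → queue [15, 8, 4]
Visit 15 → queue [8, 4]
Visit 8 → queue [4]
Visit 4 → queue []

Visit order: 9, 1, 3, 7, 10, 13, 14, 17, 2, 5, 12, 16, 6, 11, 15, 8, 4

11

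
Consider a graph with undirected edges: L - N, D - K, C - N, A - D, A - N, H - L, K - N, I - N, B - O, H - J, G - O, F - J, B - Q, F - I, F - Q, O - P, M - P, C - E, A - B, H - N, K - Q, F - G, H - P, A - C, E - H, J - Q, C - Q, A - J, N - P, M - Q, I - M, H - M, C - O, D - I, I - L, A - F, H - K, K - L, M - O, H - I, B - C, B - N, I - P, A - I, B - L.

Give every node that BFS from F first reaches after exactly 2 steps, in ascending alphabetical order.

Level 0: F
Level 1: A, G, I, J, Q
Level 2: B, C, D, H, K, L, M, N, O, P
Level 3: E

B, C, D, H, K, L, M, N, O, P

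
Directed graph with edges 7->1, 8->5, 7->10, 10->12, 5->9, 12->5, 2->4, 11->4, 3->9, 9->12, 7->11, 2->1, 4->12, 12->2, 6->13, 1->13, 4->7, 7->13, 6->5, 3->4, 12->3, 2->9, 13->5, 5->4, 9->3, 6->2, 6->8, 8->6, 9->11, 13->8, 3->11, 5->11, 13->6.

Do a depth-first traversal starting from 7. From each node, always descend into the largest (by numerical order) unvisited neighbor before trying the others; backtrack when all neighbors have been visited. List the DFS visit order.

7, 13, 8, 6, 5, 11, 4, 12, 3, 9, 2, 1, 10

Visit 7
7 → 13
13 → 8
8 → 6
6 → 5
5 → 11
11 → 4
4 → 12
12 → 3
3 → 9
12 → 2
2 → 1
7 → 10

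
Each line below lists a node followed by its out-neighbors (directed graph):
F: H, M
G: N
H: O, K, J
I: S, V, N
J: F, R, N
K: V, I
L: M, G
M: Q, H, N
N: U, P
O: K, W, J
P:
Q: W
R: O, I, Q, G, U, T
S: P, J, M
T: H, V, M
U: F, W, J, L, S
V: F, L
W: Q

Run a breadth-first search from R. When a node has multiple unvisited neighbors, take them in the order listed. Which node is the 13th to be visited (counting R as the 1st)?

N

Visit R; enqueue O, I, Q, G, U, T → queue [O, I, Q, G, U, T]
Visit O; enqueue K, W, J → queue [I, Q, G, U, T, K, W, J]
Visit I; enqueue S, V, N → queue [Q, G, U, T, K, W, J, S, V, N]
Visit Q → queue [G, U, T, K, W, J, S, V, N]
Visit G → queue [U, T, K, W, J, S, V, N]
Visit U; enqueue F, L → queue [T, K, W, J, S, V, N, F, L]
Visit T; enqueue H, M → queue [K, W, J, S, V, N, F, L, H, M]
Visit K → queue [W, J, S, V, N, F, L, H, M]
Visit W → queue [J, S, V, N, F, L, H, M]
Visit J → queue [S, V, N, F, L, H, M]
Visit S; enqueue P → queue [V, N, F, L, H, M, P]
Visit V → queue [N, F, L, H, M, P]
Visit N → queue [F, L, H, M, P]
Visit F → queue [L, H, M, P]
Visit L → queue [H, M, P]
Visit H → queue [M, P]
Visit M → queue [P]
Visit P → queue []

Visit order: R, O, I, Q, G, U, T, K, W, J, S, V, N, F, L, H, M, P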